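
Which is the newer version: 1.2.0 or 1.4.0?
1.4.0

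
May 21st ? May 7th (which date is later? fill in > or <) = >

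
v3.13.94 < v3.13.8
False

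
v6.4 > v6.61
False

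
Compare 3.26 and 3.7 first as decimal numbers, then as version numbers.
As decimals: 3.26 < 3.7. As versions: v3.26 > v3.7 (minor version 26 > 7).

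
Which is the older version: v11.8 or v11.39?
v11.8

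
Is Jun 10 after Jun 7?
Yes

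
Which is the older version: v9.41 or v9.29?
v9.29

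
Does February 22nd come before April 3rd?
Yes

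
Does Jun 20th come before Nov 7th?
Yes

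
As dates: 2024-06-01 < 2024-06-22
True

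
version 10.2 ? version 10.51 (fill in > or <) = <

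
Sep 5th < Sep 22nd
True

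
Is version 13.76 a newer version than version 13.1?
Yes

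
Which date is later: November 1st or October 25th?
November 1st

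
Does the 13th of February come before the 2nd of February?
No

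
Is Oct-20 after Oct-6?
Yes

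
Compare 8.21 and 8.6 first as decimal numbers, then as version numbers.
As decimals: 8.21 < 8.6. As versions: v8.21 > v8.6 (minor version 21 > 6).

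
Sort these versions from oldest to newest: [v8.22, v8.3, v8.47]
[v8.3, v8.22, v8.47]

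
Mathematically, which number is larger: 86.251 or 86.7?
86.7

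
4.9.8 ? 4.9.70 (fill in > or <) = <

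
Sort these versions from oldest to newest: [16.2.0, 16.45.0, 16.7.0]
[16.2.0, 16.7.0, 16.45.0]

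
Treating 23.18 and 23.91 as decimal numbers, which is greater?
23.91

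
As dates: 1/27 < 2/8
True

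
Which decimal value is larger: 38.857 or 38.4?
38.857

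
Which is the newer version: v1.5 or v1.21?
v1.21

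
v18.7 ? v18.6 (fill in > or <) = >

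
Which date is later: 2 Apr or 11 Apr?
11 Apr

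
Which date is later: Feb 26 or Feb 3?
Feb 26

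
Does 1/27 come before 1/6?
No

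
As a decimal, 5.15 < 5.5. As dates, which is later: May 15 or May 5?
May 15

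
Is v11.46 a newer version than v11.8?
Yes. Version numbers are compared segment by segment as integers, not as decimals: minor version 46 > 8, so v11.46 > v11.8 (even though the decimal 11.46 < 11.8).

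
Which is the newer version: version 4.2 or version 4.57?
version 4.57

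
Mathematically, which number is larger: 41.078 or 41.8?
41.8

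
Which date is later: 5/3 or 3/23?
5/3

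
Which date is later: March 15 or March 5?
March 15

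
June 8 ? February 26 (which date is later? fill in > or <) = >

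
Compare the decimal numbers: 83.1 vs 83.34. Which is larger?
83.34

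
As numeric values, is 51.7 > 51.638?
True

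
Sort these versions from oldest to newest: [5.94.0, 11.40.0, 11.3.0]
[5.94.0, 11.3.0, 11.40.0]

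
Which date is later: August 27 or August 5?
August 27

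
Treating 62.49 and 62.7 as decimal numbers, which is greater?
62.7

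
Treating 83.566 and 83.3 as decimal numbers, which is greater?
83.566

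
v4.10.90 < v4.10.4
False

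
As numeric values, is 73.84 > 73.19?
True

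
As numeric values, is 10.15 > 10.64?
False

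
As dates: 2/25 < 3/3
True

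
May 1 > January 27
True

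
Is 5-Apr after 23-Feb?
Yes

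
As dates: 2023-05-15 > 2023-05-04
True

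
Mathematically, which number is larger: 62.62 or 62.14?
62.62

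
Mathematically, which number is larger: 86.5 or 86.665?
86.665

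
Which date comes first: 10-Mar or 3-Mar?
3-Mar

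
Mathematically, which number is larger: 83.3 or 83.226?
83.3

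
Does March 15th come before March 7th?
No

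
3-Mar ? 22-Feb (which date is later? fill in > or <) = >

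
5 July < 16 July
True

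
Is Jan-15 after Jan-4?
Yes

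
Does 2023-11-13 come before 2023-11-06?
No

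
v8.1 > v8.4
False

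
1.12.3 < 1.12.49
True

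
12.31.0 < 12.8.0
False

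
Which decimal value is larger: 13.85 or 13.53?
13.85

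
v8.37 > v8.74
False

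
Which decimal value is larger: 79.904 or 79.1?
79.904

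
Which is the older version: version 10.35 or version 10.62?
version 10.35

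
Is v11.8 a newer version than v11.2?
Yes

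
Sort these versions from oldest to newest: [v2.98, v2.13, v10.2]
[v2.13, v2.98, v10.2]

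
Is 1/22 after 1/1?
Yes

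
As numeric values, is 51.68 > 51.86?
False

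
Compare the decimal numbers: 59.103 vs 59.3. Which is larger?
59.3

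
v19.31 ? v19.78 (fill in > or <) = <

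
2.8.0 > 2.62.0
False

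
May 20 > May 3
True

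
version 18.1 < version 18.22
True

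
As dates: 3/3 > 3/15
False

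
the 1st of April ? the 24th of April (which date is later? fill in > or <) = <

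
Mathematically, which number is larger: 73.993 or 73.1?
73.993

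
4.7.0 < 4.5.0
False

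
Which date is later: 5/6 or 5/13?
5/13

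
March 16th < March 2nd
False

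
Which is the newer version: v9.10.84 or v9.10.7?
v9.10.84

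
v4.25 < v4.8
False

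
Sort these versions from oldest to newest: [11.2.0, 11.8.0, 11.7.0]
[11.2.0, 11.7.0, 11.8.0]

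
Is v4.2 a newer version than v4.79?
No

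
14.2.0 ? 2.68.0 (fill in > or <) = >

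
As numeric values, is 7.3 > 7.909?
False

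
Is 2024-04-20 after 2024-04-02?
Yes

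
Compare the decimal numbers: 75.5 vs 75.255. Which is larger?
75.5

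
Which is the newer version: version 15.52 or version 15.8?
version 15.52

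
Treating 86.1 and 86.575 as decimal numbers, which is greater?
86.575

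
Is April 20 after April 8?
Yes. Day 20 comes after day 8 in April — this is a date comparison, not a decimal one (the decimal 4.20 would be smaller than 4.8).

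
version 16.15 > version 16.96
False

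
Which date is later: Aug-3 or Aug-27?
Aug-27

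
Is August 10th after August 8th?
Yes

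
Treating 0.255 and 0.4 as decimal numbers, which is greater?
0.4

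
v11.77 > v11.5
True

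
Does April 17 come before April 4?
No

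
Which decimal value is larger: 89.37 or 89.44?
89.44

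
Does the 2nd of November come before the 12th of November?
Yes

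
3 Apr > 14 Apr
False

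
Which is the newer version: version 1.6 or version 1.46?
version 1.46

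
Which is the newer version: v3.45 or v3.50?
v3.50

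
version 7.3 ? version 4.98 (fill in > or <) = >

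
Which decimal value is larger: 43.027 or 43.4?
43.4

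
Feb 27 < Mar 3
True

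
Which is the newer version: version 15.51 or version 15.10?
version 15.51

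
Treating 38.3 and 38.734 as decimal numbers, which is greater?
38.734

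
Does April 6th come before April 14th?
Yes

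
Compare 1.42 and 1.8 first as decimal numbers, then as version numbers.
As decimals: 1.42 < 1.8. As versions: v1.42 > v1.8 (minor version 42 > 8).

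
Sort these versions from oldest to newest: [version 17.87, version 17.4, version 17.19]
[version 17.4, version 17.19, version 17.87]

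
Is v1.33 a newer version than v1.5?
Yes. Version numbers are compared segment by segment as integers, not as decimals: minor version 33 > 5, so v1.33 > v1.5 (even though the decimal 1.33 < 1.5).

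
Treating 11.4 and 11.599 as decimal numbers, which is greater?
11.599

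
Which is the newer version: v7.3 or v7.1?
v7.3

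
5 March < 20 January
False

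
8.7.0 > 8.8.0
False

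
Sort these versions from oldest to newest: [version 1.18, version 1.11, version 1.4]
[version 1.4, version 1.11, version 1.18]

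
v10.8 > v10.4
True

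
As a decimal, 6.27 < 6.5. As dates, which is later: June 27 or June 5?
June 27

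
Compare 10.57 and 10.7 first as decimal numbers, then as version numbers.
As decimals: 10.57 < 10.7. As versions: v10.57 > v10.7 (minor version 57 > 7).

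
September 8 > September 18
False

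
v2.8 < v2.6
False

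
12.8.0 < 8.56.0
False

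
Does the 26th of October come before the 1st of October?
No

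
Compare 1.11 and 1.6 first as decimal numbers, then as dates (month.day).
As decimals: 1.11 < 1.6. As dates: 1/11 is later than 1/6 (day 11 > day 6).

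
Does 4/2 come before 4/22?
Yes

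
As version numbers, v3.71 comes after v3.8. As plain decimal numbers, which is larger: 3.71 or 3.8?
3.8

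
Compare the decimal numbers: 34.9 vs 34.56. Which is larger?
34.9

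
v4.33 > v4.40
False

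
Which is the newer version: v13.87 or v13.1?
v13.87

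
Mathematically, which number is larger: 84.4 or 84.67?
84.67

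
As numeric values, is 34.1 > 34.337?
False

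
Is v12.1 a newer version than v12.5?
No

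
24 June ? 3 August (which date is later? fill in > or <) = <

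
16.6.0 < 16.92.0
True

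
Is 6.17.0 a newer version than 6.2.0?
Yes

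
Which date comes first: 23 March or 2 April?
23 March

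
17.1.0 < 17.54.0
True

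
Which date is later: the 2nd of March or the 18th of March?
the 18th of March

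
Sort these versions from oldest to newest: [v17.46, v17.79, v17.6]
[v17.6, v17.46, v17.79]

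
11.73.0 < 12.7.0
True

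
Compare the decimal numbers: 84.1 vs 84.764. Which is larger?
84.764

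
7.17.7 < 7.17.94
True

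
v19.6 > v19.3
True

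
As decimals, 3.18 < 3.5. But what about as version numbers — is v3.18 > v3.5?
True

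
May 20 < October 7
True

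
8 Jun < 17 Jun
True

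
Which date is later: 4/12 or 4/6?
4/12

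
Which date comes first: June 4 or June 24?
June 4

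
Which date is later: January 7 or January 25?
January 25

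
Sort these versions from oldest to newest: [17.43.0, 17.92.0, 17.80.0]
[17.43.0, 17.80.0, 17.92.0]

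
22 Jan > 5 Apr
False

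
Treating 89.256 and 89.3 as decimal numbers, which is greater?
89.3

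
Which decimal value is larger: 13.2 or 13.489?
13.489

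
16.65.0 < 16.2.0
False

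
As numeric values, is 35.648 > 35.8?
False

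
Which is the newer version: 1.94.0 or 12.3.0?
12.3.0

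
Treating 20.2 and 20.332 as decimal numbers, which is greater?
20.332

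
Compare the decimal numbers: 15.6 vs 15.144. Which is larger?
15.6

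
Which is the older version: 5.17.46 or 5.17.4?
5.17.4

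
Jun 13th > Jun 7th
True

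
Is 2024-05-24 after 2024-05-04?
Yes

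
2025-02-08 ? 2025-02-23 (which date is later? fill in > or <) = <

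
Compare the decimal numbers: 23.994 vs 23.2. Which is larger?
23.994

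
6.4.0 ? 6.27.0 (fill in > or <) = <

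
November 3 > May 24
True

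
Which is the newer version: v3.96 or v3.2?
v3.96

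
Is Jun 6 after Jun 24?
No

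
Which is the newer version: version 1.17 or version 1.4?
version 1.17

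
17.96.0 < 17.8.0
False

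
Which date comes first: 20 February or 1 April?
20 February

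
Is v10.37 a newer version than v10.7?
Yes. Version numbers are compared segment by segment as integers, not as decimals: minor version 37 > 7, so v10.37 > v10.7 (even though the decimal 10.37 < 10.7).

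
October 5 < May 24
False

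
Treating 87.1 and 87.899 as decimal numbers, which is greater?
87.899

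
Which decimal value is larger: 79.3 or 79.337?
79.337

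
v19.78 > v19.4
True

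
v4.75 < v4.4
False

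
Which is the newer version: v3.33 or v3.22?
v3.33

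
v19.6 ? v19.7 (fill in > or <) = <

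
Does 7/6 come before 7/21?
Yes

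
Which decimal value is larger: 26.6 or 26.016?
26.6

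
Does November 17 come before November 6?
No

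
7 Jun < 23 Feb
False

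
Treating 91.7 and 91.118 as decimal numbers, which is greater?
91.7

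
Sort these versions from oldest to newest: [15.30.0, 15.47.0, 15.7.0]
[15.7.0, 15.30.0, 15.47.0]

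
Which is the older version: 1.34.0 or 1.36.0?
1.34.0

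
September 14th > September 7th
True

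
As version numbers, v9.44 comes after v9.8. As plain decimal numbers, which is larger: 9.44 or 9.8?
9.8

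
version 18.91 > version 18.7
True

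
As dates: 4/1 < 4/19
True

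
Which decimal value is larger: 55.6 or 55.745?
55.745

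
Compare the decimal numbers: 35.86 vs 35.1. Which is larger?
35.86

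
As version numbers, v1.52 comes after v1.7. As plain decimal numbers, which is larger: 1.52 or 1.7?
1.7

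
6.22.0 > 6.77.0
False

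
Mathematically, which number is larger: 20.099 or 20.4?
20.4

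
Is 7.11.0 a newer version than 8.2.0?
No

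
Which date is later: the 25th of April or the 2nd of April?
the 25th of April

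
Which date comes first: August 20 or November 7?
August 20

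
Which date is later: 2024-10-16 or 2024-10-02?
2024-10-16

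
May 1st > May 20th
False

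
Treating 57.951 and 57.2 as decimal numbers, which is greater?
57.951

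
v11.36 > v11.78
False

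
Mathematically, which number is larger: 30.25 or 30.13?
30.25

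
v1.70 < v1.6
False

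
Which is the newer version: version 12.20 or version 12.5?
version 12.20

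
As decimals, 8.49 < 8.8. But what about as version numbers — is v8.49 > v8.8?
True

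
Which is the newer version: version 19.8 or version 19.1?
version 19.8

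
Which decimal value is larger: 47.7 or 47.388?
47.7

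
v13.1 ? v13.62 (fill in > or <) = <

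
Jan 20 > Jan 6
True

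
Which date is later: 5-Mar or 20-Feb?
5-Mar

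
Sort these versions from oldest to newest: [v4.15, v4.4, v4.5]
[v4.4, v4.5, v4.15]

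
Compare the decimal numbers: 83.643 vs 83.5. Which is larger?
83.643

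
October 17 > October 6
True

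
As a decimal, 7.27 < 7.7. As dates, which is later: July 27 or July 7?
July 27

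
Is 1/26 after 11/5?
No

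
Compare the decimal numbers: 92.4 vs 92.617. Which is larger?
92.617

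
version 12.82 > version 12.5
True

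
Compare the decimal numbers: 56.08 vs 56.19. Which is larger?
56.19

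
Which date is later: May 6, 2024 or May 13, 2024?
May 13, 2024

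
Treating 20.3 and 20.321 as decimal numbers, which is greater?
20.321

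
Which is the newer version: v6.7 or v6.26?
v6.26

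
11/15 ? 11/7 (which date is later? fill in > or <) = >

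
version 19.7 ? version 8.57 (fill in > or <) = >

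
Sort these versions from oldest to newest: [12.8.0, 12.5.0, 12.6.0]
[12.5.0, 12.6.0, 12.8.0]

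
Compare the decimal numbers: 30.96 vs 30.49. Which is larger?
30.96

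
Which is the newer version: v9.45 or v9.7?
v9.45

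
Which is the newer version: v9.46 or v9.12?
v9.46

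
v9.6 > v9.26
False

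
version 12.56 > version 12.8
True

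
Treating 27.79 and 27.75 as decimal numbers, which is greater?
27.79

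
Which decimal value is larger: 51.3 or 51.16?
51.3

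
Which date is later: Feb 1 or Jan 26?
Feb 1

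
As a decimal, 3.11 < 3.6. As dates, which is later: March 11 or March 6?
March 11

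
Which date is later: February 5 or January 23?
February 5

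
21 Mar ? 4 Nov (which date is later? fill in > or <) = <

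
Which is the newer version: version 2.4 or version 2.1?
version 2.4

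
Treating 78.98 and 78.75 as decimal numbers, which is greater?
78.98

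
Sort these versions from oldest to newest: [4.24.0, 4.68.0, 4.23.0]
[4.23.0, 4.24.0, 4.68.0]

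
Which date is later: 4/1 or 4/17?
4/17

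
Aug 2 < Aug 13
True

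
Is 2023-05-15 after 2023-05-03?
Yes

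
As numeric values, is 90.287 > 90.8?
False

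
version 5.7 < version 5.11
True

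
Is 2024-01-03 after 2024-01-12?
No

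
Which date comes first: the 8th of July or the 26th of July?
the 8th of July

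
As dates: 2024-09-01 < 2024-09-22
True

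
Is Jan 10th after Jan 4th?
Yes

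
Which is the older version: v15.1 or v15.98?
v15.1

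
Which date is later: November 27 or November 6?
November 27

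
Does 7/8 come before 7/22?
Yes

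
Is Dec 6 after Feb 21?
Yes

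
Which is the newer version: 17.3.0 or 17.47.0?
17.47.0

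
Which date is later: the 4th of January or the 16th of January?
the 16th of January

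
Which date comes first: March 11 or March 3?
March 3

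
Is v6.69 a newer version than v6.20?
Yes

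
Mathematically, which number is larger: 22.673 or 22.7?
22.7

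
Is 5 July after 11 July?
No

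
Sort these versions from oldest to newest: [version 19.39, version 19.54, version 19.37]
[version 19.37, version 19.39, version 19.54]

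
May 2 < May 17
True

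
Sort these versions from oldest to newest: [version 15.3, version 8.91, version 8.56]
[version 8.56, version 8.91, version 15.3]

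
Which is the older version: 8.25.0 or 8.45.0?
8.25.0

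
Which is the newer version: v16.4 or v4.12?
v16.4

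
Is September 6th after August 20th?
Yes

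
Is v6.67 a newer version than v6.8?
Yes. Version numbers are compared segment by segment as integers, not as decimals: minor version 67 > 8, so v6.67 > v6.8 (even though the decimal 6.67 < 6.8).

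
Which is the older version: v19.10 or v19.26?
v19.10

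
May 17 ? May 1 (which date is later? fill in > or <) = >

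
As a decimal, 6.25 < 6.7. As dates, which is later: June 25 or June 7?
June 25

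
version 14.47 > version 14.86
False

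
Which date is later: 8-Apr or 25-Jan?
8-Apr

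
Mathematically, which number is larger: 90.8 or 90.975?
90.975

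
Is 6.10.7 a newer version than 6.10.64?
No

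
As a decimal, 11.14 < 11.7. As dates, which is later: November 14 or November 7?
November 14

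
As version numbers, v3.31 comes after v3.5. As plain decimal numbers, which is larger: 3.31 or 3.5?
3.5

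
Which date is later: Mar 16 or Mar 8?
Mar 16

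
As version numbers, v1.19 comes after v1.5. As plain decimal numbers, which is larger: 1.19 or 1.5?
1.5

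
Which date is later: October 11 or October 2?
October 11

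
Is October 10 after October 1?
Yes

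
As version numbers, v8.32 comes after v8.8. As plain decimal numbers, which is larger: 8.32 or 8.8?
8.8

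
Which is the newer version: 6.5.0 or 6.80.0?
6.80.0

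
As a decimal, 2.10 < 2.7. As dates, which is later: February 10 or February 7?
February 10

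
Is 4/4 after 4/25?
No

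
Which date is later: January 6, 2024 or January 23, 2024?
January 23, 2024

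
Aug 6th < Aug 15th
True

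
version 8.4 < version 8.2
False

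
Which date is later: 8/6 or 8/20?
8/20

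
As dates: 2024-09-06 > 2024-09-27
False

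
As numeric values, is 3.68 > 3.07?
True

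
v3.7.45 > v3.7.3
True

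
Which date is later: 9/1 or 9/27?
9/27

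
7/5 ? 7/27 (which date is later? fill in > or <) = <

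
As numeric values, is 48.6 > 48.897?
False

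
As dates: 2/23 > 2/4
True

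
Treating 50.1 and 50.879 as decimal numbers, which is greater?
50.879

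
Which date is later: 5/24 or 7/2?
7/2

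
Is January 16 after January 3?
Yes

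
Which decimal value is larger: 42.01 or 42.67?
42.67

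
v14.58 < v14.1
False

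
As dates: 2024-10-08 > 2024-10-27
False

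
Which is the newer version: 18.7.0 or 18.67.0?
18.67.0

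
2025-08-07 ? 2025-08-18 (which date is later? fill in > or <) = <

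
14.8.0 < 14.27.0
True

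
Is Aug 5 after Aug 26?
No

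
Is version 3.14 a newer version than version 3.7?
Yes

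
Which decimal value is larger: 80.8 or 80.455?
80.8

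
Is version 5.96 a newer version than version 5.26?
Yes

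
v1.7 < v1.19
True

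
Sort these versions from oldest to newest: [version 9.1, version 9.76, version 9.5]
[version 9.1, version 9.5, version 9.76]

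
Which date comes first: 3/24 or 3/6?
3/6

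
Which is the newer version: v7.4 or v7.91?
v7.91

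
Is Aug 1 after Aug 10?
No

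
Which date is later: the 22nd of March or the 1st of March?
the 22nd of March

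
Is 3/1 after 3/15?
No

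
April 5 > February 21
True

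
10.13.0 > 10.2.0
True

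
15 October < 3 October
False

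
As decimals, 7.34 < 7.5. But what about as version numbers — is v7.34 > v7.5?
True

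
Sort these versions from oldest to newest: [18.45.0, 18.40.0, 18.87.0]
[18.40.0, 18.45.0, 18.87.0]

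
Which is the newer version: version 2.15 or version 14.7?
version 14.7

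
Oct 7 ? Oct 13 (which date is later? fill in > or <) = <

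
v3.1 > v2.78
True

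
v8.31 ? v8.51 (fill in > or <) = <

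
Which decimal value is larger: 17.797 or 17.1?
17.797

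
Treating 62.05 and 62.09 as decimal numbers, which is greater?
62.09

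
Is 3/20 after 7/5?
No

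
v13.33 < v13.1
False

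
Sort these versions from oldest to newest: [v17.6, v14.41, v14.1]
[v14.1, v14.41, v17.6]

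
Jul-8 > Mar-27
True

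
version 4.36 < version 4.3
False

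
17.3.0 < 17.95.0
True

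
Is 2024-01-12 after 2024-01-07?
Yes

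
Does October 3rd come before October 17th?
Yes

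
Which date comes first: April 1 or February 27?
February 27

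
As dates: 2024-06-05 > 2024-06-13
False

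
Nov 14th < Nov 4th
False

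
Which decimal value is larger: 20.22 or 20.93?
20.93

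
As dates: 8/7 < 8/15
True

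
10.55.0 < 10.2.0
False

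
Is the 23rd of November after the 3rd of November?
Yes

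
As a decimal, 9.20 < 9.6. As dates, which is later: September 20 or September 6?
September 20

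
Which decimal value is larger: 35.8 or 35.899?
35.899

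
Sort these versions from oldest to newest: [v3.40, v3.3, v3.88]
[v3.3, v3.40, v3.88]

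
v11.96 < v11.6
False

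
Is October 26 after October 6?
Yes. Day 26 comes after day 6 in October — this is a date comparison, not a decimal one (the decimal 10.26 would be smaller than 10.6).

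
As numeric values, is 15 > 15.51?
False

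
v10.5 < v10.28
True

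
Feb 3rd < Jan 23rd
False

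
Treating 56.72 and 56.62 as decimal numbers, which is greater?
56.72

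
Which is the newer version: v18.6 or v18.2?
v18.6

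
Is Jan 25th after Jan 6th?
Yes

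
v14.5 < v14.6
True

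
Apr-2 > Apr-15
False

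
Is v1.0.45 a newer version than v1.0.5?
Yes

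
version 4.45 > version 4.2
True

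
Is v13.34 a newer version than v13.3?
Yes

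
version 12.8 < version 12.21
True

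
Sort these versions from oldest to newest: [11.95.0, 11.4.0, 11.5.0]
[11.4.0, 11.5.0, 11.95.0]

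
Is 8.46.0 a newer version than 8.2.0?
Yes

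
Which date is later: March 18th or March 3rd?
March 18th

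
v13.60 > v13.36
True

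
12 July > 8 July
True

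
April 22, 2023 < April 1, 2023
False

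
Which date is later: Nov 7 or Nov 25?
Nov 25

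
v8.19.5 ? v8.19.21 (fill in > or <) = <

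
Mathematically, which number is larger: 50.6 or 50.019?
50.6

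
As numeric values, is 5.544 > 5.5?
True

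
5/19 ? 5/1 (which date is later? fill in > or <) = >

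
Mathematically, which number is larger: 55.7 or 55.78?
55.78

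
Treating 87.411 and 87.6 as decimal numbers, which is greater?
87.6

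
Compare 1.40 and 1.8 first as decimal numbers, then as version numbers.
As decimals: 1.40 < 1.8. As versions: v1.40 > v1.8 (minor version 40 > 8).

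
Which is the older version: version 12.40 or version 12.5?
version 12.5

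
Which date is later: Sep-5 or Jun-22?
Sep-5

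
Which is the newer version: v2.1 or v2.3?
v2.3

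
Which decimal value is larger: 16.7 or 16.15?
16.7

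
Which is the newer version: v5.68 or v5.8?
v5.68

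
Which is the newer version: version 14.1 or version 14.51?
version 14.51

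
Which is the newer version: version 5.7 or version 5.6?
version 5.7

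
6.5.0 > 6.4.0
True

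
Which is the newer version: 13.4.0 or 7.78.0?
13.4.0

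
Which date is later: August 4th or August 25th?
August 25th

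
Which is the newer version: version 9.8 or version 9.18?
version 9.18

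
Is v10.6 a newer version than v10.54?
No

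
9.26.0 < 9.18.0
False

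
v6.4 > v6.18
False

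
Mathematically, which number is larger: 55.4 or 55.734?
55.734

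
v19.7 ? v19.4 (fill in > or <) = >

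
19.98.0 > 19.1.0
True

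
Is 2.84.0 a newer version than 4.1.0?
No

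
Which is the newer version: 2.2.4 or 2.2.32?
2.2.32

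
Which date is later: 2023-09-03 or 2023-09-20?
2023-09-20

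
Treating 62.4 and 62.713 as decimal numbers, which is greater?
62.713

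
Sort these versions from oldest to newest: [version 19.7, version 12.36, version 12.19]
[version 12.19, version 12.36, version 19.7]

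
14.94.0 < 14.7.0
False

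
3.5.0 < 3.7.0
True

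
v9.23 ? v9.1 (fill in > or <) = >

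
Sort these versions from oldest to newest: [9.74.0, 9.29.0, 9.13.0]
[9.13.0, 9.29.0, 9.74.0]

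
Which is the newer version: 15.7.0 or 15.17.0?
15.17.0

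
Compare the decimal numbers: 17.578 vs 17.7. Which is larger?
17.7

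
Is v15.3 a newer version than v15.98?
No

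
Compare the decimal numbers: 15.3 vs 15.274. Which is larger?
15.3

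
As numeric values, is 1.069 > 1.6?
False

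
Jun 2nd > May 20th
True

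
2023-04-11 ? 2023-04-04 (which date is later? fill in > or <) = >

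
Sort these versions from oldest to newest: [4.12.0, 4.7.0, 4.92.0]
[4.7.0, 4.12.0, 4.92.0]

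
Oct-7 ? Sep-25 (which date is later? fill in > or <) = >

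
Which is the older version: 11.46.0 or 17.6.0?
11.46.0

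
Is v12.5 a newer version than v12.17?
No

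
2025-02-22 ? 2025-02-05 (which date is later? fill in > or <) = >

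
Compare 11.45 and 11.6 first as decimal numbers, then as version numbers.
As decimals: 11.45 < 11.6. As versions: v11.45 > v11.6 (minor version 45 > 6).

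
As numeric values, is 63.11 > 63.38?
False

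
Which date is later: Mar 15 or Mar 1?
Mar 15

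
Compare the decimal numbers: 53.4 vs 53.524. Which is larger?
53.524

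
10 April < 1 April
False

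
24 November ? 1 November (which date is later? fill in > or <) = >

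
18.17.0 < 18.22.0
True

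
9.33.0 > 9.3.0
True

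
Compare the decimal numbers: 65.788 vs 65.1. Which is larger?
65.788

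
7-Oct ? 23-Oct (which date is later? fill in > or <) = <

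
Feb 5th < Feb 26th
True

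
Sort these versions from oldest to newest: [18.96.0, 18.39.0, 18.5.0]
[18.5.0, 18.39.0, 18.96.0]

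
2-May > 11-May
False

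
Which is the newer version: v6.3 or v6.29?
v6.29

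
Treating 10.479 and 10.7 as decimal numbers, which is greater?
10.7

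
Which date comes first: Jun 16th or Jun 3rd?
Jun 3rd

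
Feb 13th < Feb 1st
False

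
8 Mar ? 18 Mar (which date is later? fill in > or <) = <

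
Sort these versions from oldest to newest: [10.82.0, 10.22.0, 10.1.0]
[10.1.0, 10.22.0, 10.82.0]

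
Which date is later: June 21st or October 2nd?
October 2nd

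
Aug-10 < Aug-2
False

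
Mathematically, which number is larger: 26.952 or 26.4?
26.952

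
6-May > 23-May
False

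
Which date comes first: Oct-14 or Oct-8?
Oct-8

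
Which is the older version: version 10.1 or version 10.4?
version 10.1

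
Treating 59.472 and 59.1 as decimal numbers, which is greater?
59.472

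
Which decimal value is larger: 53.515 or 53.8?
53.8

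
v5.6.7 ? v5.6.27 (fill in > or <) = <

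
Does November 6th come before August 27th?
No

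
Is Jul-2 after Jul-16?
No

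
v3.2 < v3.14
True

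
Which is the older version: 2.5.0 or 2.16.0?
2.5.0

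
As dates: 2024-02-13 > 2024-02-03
True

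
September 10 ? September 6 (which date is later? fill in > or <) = >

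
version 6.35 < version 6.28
False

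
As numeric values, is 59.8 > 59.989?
False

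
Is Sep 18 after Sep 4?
Yes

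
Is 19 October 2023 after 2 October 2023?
Yes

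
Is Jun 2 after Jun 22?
No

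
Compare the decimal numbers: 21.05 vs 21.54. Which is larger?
21.54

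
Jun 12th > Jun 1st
True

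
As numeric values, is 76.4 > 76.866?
False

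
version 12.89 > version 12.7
True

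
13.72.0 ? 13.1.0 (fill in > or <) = >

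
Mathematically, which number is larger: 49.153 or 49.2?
49.2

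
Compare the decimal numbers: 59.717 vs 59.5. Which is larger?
59.717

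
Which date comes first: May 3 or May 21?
May 3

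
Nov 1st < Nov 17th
True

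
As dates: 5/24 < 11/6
True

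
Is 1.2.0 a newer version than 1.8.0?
No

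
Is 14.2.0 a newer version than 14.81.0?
No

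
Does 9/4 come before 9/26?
Yes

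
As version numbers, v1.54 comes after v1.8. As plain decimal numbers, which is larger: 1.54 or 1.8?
1.8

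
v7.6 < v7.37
True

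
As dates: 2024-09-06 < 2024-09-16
True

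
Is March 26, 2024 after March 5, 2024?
Yes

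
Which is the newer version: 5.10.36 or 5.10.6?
5.10.36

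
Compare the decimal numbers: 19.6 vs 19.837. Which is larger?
19.837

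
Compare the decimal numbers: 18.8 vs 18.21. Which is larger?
18.8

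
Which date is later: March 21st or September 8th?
September 8th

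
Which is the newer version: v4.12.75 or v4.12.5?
v4.12.75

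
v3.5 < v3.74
True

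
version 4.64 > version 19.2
False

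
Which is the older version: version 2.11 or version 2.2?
version 2.2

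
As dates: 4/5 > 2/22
True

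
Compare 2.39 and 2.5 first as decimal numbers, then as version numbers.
As decimals: 2.39 < 2.5. As versions: v2.39 > v2.5 (minor version 39 > 5).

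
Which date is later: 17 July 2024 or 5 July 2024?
17 July 2024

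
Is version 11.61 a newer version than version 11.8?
Yes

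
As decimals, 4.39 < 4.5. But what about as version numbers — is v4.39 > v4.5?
True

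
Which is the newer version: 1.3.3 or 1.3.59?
1.3.59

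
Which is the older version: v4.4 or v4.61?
v4.4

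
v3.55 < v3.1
False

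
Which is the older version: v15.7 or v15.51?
v15.7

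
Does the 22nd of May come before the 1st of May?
No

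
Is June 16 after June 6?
Yes. Day 16 comes after day 6 in June — this is a date comparison, not a decimal one (the decimal 6.16 would be smaller than 6.6).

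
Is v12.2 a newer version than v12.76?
No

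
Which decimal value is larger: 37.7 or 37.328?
37.7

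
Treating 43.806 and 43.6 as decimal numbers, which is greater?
43.806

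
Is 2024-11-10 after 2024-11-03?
Yes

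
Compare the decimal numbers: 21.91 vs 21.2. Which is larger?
21.91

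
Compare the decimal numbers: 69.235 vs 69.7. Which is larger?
69.7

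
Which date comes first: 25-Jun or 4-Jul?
25-Jun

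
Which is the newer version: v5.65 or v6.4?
v6.4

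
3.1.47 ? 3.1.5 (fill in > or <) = >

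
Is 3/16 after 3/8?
Yes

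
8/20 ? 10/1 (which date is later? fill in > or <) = <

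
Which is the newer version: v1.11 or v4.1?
v4.1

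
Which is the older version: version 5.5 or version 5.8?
version 5.5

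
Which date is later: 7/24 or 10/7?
10/7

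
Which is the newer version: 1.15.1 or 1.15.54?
1.15.54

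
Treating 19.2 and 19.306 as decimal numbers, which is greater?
19.306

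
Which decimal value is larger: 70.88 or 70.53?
70.88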